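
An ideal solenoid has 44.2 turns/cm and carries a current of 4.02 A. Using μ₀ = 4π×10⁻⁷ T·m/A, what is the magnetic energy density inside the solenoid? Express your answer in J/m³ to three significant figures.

u ≈ 198 J/m³

B = μ₀nI = (4π×10⁻⁷)(4.420×10^3)(4.02) = 2.233×10^-2 T.
u = B²/(2μ₀) = (2.233×10^-2)²/(2×4π×10⁻⁷) = 198.4 J/m³.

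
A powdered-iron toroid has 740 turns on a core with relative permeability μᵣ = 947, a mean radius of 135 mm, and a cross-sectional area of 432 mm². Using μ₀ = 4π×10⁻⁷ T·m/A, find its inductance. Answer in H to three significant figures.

L ≈ 0.332 H

For a thin toroid, L = μ₀μᵣN²A/(2πR).
L = (4π×10⁻⁷)(947)(740)²(4.320×10^-4) / (2π×0.135 m) = 0.3319 H.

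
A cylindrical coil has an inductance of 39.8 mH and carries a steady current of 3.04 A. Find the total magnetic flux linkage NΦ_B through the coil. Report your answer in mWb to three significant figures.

From L = NΦ_B/I, the flux linkage is NΦ_B = LI.
NΦ_B = (3.980×10^-2 H)(3.04 A) = 0.121 Wb.

NΦ_B ≈ 121 mWb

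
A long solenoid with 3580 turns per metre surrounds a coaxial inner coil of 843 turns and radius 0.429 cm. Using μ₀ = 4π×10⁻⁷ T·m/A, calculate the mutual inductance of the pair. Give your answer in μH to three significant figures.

The outer solenoid produces a uniform field B₁ = μ₀n₁I₁ across the inner coil,
so the flux linkage is N₂Φ = N₂B₁A₂ = μ₀n₁N₂A₂·I₁, giving M = μ₀n₁N₂A₂.
A₂ = πr² = π(4.290×10^-3 m)² = 5.782×10^-5 m².
M = (4π×10⁻⁷)(3580)(843)(5.782×10^-5) = 2.193×10^-4 H.

M ≈ 219 μH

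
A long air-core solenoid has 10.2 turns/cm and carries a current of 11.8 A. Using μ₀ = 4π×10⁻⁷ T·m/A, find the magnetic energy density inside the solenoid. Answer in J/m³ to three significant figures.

u ≈ 91.0 J/m³

B = μ₀nI = (4π×10⁻⁷)(1.020×10^3)(11.8) = 1.512×10^-2 T.
u = B²/(2μ₀) = (1.512×10^-2)²/(2×4π×10⁻⁷) = 91.02 J/m³.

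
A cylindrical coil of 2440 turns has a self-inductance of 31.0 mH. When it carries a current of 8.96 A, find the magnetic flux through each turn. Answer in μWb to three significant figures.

From L = NΦ_B/I, the flux per turn is Φ_B = LI/N.
Φ_B = (3.100×10^-2 H)(8.96 A)/2440 = 1.138×10^-4 Wb.

Φ_B ≈ 114 μWb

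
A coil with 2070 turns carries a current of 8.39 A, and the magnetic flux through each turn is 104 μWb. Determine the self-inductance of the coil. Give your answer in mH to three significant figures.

L ≈ 25.7 mH

Self-inductance is defined by L = NΦ_B/I (flux linkage over current).
L = (2070)(1.040×10^-4 Wb)/(8.39 A) = 2.566×10^-2 H.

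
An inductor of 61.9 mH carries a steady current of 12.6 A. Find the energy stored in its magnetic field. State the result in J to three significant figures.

U ≈ 4.91 J

Stored magnetic energy: U = ½LI².
U = ½(6.190×10^-2 H)(12.6 A)² = 4.914 J.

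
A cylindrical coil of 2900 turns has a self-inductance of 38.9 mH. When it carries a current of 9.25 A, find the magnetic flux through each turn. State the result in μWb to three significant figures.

From L = NΦ_B/I, the flux per turn is Φ_B = LI/N.
Φ_B = (3.890×10^-2 H)(9.25 A)/2900 = 1.241×10^-4 Wb.

Φ_B ≈ 124 μWb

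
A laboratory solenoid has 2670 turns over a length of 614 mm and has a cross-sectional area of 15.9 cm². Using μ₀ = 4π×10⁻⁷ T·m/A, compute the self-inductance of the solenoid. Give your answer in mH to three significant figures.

L ≈ 23.2 mH

A = 15.9 cm² = 1.590×10^-3 m².
For a long solenoid, L = μ₀N²A/ℓ.
L = (4π×10⁻⁷)(2670)²(1.590×10^-3)/(0.614 m) = 2.320×10^-2 H.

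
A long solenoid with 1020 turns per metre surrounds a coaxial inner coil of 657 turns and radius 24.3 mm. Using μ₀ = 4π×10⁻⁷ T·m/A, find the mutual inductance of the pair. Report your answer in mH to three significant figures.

The outer solenoid produces a uniform field B₁ = μ₀n₁I₁ across the inner coil,
so the flux linkage is N₂Φ = N₂B₁A₂ = μ₀n₁N₂A₂·I₁, giving M = μ₀n₁N₂A₂.
A₂ = πr² = π(2.430×10^-2 m)² = 1.855×10^-3 m².
M = (4π×10⁻⁷)(1020)(657)(1.855×10^-3) = 1.562×10^-3 H.

M ≈ 1.56 mH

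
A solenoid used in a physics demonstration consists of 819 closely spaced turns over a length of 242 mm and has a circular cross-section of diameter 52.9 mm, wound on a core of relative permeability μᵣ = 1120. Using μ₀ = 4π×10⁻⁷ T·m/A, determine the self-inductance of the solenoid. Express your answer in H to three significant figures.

L ≈ 8.57 H

A = π(d/2)² = π(2.645×10^-2 m)² = 2.198×10^-3 m².
For a long solenoid, L = μ₀μᵣN²A/ℓ.
L = (4π×10⁻⁷)(1120)(819)²(2.198×10^-3)/(0.242 m) = 8.574 H.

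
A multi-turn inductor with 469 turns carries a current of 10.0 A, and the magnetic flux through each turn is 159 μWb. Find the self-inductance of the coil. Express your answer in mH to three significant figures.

Self-inductance is defined by L = NΦ_B/I (flux linkage over current).
L = (469)(1.590×10^-4 Wb)/(10.0 A) = 7.457×10^-3 H.

L ≈ 7.46 mH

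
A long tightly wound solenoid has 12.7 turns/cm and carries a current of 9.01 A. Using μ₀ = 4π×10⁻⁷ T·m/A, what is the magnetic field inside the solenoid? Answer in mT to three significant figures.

B ≈ 14.4 mT

Inside a long solenoid, B = μ₀nI.
B = (4π×10⁻⁷)(1.270×10^3 m⁻¹)(9.01 A) = 1.438×10^-2 T.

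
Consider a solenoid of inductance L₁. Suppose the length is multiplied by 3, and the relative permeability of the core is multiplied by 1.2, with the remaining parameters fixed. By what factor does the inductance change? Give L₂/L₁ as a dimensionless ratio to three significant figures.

For a solenoid, L ∝ μᵣN²A/ℓ.
L₂/L₁ = (3)^-1 × (1.2) = 0.400.

L₂/L₁ = 0.400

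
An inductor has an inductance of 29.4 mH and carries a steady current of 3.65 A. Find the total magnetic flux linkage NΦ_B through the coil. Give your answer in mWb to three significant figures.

NΦ_B ≈ 107 mWb

From L = NΦ_B/I, the flux linkage is NΦ_B = LI.
NΦ_B = (2.940×10^-2 H)(3.65 A) = 0.1073 Wb.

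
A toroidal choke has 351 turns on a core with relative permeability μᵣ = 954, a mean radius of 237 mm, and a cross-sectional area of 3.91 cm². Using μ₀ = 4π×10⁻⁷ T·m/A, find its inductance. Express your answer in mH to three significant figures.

For a thin toroid, L = μ₀μᵣN²A/(2πR).
L = (4π×10⁻⁷)(954)(351)²(3.910×10^-4) / (2π×0.237 m) = 3.878×10^-2 H.

L ≈ 38.8 mH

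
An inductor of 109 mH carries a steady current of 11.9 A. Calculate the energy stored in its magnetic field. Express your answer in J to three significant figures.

Stored magnetic energy: U = ½LI².
U = ½(0.109 H)(11.9 A)² = 7.718 J.

U ≈ 7.72 J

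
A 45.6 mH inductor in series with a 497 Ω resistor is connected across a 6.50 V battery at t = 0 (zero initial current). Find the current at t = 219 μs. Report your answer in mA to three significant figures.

τ = L/R = 4.560×10^-2/497 = 9.175×10^-5 s; final current I_∞ = ε/R = 6.50/497 = 1.308×10^-2 A.
I(t) = I_∞(1 − e^(−t/τ)) with t/τ = 2.387.
I = (1.308×10^-2)(1 − e^(−2.387)) = 1.188×10^-2 A.

I ≈ 11.9 mA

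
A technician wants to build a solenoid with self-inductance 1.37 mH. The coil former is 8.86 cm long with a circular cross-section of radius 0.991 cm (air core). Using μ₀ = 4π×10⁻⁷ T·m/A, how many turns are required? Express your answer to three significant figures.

A = πr² = π(9.910×10^-3 m)² = 3.085×10^-4 m².
From L = μ₀N²A/ℓ, N = √(Lℓ / (μ₀A)).
N = √[(1.370×10^-3)(8.860×10^-2) / ((4π×10⁻⁷)×3.085×10^-4)] = √(3.131×10^5) ≈ 559.5.

N ≈ 560 turns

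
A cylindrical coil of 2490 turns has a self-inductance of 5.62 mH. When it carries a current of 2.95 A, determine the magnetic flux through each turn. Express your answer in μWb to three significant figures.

From L = NΦ_B/I, the flux per turn is Φ_B = LI/N.
Φ_B = (5.620×10^-3 H)(2.95 A)/2490 = 6.658×10^-6 Wb.

Φ_B ≈ 6.66 μWb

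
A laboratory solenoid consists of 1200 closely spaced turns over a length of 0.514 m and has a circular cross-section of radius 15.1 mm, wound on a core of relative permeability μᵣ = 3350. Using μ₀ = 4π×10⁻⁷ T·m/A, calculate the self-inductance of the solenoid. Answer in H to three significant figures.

L ≈ 8.45 H

A = πr² = π(1.510×10^-2 m)² = 7.163×10^-4 m².
For a long solenoid, L = μ₀μᵣN²A/ℓ.
L = (4π×10⁻⁷)(3350)(1200)²(7.163×10^-4)/(0.514 m) = 8.448 H.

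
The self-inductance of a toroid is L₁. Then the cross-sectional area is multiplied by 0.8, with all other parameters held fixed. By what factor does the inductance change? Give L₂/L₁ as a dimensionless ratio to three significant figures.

L₂/L₁ = 0.800

For a toroid, L ∝ μᵣN²A/R.
L₂/L₁ = (0.8) = 0.800.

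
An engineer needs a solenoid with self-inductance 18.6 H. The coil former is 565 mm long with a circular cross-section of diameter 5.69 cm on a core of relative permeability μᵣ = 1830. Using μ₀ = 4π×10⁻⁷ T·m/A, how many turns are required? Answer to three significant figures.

A = π(d/2)² = π(2.845×10^-2 m)² = 2.543×10^-3 m².
From L = μ₀μᵣN²A/ℓ, N = √(Lℓ / (μ₀μᵣA)).
N = √[(18.6)(0.565) / ((4π×10⁻⁷)(1830)×2.543×10^-3)] = √(1.797×10^6) ≈ 1340.6.

N ≈ 1340 turns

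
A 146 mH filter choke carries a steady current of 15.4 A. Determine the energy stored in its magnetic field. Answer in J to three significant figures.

Stored magnetic energy: U = ½LI².
U = ½(0.146 H)(15.4 A)² = 17.31 J.

U ≈ 17.3 J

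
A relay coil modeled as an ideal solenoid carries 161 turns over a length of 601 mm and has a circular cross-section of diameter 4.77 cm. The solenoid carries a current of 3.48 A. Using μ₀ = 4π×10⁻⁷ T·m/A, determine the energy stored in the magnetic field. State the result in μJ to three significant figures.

A = π(d/2)² = π(2.385×10^-2 m)² = 1.787×10^-3 m².
L = μ₀N²A/ℓ = (4π×10⁻⁷)(161)²(1.787×10^-3)/(0.601) = 9.685×10^-5 H.
U = ½LI² = ½(9.685×10^-5)(3.48)² = 5.8647×10^-4 J.

U ≈ 586 μJ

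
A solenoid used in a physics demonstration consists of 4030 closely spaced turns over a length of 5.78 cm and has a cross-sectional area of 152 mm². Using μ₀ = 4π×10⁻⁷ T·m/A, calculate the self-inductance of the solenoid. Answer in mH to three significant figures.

L ≈ 53.7 mH

A = 152 mm² = 1.520×10^-4 m².
For a long solenoid, L = μ₀N²A/ℓ.
L = (4π×10⁻⁷)(4030)²(1.520×10^-4)/(5.780×10^-2 m) = 5.367×10^-2 H.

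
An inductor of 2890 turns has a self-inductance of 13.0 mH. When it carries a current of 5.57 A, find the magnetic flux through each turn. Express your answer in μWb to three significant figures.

Φ_B ≈ 25.1 μWb

From L = NΦ_B/I, the flux per turn is Φ_B = LI/N.
Φ_B = (1.300×10^-2 H)(5.57 A)/2890 = 2.506×10^-5 Wb.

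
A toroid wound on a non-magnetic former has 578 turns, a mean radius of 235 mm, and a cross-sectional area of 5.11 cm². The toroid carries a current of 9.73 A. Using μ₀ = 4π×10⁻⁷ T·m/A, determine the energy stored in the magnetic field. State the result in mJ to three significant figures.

U ≈ 6.88 mJ

L = μ₀N²A/(2πR) = (4π×10⁻⁷)(578)²(5.110×10^-4)/(2π×0.235) = 1.453×10^-4 H.
U = ½LI² = ½(1.453×10^-4)(9.73)² = 6.878×10^-3 J.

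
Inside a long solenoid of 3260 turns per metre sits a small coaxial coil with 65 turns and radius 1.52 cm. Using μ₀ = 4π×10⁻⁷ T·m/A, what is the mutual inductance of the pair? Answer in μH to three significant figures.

M ≈ 193 μH

The outer solenoid produces a uniform field B₁ = μ₀n₁I₁ across the inner coil,
so the flux linkage is N₂Φ = N₂B₁A₂ = μ₀n₁N₂A₂·I₁, giving M = μ₀n₁N₂A₂.
A₂ = πr² = π(1.520×10^-2 m)² = 7.258×10^-4 m².
M = (4π×10⁻⁷)(3260)(65)(7.258×10^-4) = 1.933×10^-4 H.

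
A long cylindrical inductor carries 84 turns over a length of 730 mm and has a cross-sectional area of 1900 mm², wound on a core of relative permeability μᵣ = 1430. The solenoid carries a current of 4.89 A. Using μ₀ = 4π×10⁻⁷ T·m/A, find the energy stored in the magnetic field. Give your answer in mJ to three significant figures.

U ≈ 395 mJ

A = 1900 mm² = 1.900×10^-3 m².
L = μ₀μᵣN²A/ℓ = (4π×10⁻⁷)(1430)(84)²(1.900×10^-3)/(0.73) = 3.300×10^-2 H.
U = ½LI² = ½(3.300×10^-2)(4.89)² = 0.3946 J.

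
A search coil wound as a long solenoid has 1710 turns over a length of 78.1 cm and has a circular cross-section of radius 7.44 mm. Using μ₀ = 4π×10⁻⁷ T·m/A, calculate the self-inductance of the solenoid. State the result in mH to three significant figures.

L ≈ 0.818 mH

A = πr² = π(7.440×10^-3 m)² = 1.739×10^-4 m².
For a long solenoid, L = μ₀N²A/ℓ.
L = (4π×10⁻⁷)(1710)²(1.739×10^-4)/(0.781 m) = 8.182×10^-4 H.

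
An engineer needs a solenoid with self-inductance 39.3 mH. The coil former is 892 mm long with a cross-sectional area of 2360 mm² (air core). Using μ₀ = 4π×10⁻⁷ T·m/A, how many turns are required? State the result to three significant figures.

A = 2360 mm² = 2.360×10^-3 m².
From L = μ₀N²A/ℓ, N = √(Lℓ / (μ₀A)).
N = √[(3.930×10^-2)(0.892) / ((4π×10⁻⁷)×2.360×10^-3)] = √(1.182×10^7) ≈ 3438.1.

N ≈ 3440 turns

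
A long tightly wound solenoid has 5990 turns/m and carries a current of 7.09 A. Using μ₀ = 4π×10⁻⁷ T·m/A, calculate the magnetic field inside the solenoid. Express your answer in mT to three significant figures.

B ≈ 53.4 mT

Inside a long solenoid, B = μ₀nI.
B = (4π×10⁻⁷)(5.990×10^3 m⁻¹)(7.09 A) = 5.337×10^-2 T.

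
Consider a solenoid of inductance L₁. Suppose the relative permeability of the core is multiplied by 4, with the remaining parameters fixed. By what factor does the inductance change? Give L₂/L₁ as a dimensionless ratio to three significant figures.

For a solenoid, L ∝ μᵣN²A/ℓ.
L₂/L₁ = (4) = 4.00.

L₂/L₁ = 4.00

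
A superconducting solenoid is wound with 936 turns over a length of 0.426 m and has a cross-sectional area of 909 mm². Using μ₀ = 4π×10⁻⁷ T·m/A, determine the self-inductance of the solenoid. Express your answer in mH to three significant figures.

A = 909 mm² = 9.090×10^-4 m².
For a long solenoid, L = μ₀N²A/ℓ.
L = (4π×10⁻⁷)(936)²(9.090×10^-4)/(0.426 m) = 2.349×10^-3 H.

L ≈ 2.35 mH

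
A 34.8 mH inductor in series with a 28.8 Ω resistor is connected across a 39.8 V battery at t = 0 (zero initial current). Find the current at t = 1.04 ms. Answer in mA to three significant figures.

τ = L/R = 3.480×10^-2/28.8 = 1.208×10^-3 s; final current I_∞ = ε/R = 39.8/28.8 = 1.382 A.
I(t) = I_∞(1 − e^(−t/τ)) with t/τ = 0.861.
I = (1.382)(1 − e^(−0.861)) = 0.7976 A.

I ≈ 798 mA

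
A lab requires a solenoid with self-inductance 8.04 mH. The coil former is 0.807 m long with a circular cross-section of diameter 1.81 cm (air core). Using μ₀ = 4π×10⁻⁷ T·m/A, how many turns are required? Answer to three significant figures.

N ≈ 4480 turns

A = π(d/2)² = π(9.050×10^-3 m)² = 2.573×10^-4 m².
From L = μ₀N²A/ℓ, N = √(Lℓ / (μ₀A)).
N = √[(8.040×10^-3)(0.807) / ((4π×10⁻⁷)×2.573×10^-4)] = √(2.007×10^7) ≈ 4479.6.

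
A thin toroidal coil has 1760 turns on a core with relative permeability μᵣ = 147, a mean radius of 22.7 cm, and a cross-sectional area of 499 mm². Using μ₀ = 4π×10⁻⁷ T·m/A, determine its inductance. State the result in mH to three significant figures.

L ≈ 200 mH

For a thin toroid, L = μ₀μᵣN²A/(2πR).
L = (4π×10⁻⁷)(147)(1760)²(4.990×10^-4) / (2π×0.227 m) = 0.2002 H.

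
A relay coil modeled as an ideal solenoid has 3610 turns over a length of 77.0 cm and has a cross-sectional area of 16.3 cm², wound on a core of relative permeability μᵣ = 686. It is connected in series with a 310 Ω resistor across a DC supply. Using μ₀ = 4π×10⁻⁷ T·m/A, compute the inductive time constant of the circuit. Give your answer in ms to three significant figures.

A = 16.3 cm² = 1.630×10^-3 m².
L = μ₀μᵣN²A/ℓ = (4π×10⁻⁷)(686)(3610)²(1.630×10^-3)/(0.77) = 23.78 H.
τ = L/R = (23.78)/(310) = 7.672×10^-2 s.

τ ≈ 76.7 ms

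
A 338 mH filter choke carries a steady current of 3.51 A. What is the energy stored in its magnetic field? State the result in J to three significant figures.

Stored magnetic energy: U = ½LI².
U = ½(0.338 H)(3.51 A)² = 2.082 J.

U ≈ 2.08 J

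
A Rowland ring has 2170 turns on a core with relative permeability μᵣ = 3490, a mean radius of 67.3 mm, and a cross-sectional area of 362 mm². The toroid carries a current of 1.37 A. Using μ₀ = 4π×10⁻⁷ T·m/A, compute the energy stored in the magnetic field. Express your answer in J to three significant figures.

L = μ₀μᵣN²A/(2πR) = (4π×10⁻⁷)(3490)(2170)²(3.620×10^-4)/(2π×6.730×10^-2) = 17.68 H.
U = ½LI² = ½(17.68)(1.37)² = 16.59 J.

U ≈ 16.6 J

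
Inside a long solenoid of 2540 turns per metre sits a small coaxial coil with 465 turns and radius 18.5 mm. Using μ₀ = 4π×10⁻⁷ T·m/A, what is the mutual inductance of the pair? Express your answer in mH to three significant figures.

M ≈ 1.60 mH

The outer solenoid produces a uniform field B₁ = μ₀n₁I₁ across the inner coil,
so the flux linkage is N₂Φ = N₂B₁A₂ = μ₀n₁N₂A₂·I₁, giving M = μ₀n₁N₂A₂.
A₂ = πr² = π(1.850×10^-2 m)² = 1.075×10^-3 m².
M = (4π×10⁻⁷)(2540)(465)(1.075×10^-3) = 1.596×10^-3 H.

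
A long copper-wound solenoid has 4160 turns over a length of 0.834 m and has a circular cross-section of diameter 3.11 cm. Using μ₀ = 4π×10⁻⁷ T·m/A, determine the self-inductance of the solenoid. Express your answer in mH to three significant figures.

L ≈ 19.8 mH

A = π(d/2)² = π(1.555×10^-2 m)² = 7.596×10^-4 m².
For a long solenoid, L = μ₀N²A/ℓ.
L = (4π×10⁻⁷)(4160)²(7.596×10^-4)/(0.834 m) = 1.981×10^-2 H.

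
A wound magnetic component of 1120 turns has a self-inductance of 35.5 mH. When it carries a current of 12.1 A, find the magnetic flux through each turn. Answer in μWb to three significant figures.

Φ_B ≈ 384 μWb

From L = NΦ_B/I, the flux per turn is Φ_B = LI/N.
Φ_B = (3.550×10^-2 H)(12.1 A)/1120 = 3.835×10^-4 Wb.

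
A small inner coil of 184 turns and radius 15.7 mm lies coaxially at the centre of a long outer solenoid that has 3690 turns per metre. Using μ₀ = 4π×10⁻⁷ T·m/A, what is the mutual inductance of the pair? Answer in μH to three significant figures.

M ≈ 661 μH

The outer solenoid produces a uniform field B₁ = μ₀n₁I₁ across the inner coil,
so the flux linkage is N₂Φ = N₂B₁A₂ = μ₀n₁N₂A₂·I₁, giving M = μ₀n₁N₂A₂.
A₂ = πr² = π(1.570×10^-2 m)² = 7.744×10^-4 m².
M = (4π×10⁻⁷)(3690)(184)(7.744×10^-4) = 6.607×10^-4 H.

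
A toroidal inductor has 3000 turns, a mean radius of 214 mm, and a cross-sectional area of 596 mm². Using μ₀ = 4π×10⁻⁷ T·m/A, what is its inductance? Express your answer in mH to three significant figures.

For a thin toroid, L = μ₀N²A/(2πR).
L = (4π×10⁻⁷)(3000)²(5.960×10^-4) / (2π×0.214 m) = 5.013×10^-3 H.

L ≈ 5.01 mH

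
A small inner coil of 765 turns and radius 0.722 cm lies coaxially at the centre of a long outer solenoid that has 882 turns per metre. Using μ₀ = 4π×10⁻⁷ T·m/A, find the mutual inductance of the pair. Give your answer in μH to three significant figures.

The outer solenoid produces a uniform field B₁ = μ₀n₁I₁ across the inner coil,
so the flux linkage is N₂Φ = N₂B₁A₂ = μ₀n₁N₂A₂·I₁, giving M = μ₀n₁N₂A₂.
A₂ = πr² = π(7.220×10^-3 m)² = 1.638×10^-4 m².
M = (4π×10⁻⁷)(882)(765)(1.638×10^-4) = 1.389×10^-4 H.

M ≈ 139 μH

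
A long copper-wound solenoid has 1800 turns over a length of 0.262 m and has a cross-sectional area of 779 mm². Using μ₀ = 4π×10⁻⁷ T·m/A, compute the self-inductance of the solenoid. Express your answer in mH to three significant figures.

A = 779 mm² = 7.790×10^-4 m².
For a long solenoid, L = μ₀N²A/ℓ.
L = (4π×10⁻⁷)(1800)²(7.790×10^-4)/(0.262 m) = 1.211×10^-2 H.

L ≈ 12.1 mH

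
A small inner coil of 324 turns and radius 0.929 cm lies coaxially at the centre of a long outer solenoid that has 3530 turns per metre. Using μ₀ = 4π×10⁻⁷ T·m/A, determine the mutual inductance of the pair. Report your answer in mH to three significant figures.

The outer solenoid produces a uniform field B₁ = μ₀n₁I₁ across the inner coil,
so the flux linkage is N₂Φ = N₂B₁A₂ = μ₀n₁N₂A₂·I₁, giving M = μ₀n₁N₂A₂.
A₂ = πr² = π(9.290×10^-3 m)² = 2.711×10^-4 m².
M = (4π×10⁻⁷)(3530)(324)(2.711×10^-4) = 3.897×10^-4 H.

M ≈ 0.390 mH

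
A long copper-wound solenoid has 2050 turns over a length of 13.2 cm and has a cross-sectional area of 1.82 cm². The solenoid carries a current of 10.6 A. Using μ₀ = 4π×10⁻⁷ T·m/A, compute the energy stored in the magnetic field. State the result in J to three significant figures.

A = 1.82 cm² = 1.820×10^-4 m².
L = μ₀N²A/ℓ = (4π×10⁻⁷)(2050)²(1.820×10^-4)/(0.132) = 7.281×10^-3 H.
U = ½LI² = ½(7.281×10^-3)(10.6)² = 0.4091 J.

U ≈ 0.409 J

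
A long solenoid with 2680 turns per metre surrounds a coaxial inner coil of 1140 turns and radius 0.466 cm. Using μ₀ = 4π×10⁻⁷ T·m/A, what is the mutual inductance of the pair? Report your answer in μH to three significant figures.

M ≈ 262 μH

The outer solenoid produces a uniform field B₁ = μ₀n₁I₁ across the inner coil,
so the flux linkage is N₂Φ = N₂B₁A₂ = μ₀n₁N₂A₂·I₁, giving M = μ₀n₁N₂A₂.
A₂ = πr² = π(4.660×10^-3 m)² = 6.822×10^-5 m².
M = (4π×10⁻⁷)(2680)(1140)(6.822×10^-5) = 2.619×10^-4 H.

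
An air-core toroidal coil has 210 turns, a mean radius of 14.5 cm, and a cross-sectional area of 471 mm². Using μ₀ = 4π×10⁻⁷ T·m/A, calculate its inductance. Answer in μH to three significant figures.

L ≈ 28.6 μH

For a thin toroid, L = μ₀N²A/(2πR).
L = (4π×10⁻⁷)(210)²(4.710×10^-4) / (2π×0.145 m) = 2.86498×10^-5 H.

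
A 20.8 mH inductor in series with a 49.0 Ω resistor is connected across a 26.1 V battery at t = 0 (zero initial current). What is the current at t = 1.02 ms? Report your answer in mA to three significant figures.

τ = L/R = 2.080×10^-2/49.0 = 4.2449×10^-4 s; final current I_∞ = ε/R = 26.1/49.0 = 0.5327 A.
I(t) = I_∞(1 − e^(−t/τ)) with t/τ = 2.403.
I = (0.5327)(1 − e^(−2.403)) = 0.48447 A.

I ≈ 484 mA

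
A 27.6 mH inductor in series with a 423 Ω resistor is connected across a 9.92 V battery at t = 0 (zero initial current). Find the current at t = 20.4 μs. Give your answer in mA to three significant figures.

I ≈ 6.30 mA

τ = L/R = 2.760×10^-2/423 = 6.5248×10^-5 s; final current I_∞ = ε/R = 9.92/423 = 2.345×10^-2 A.
I(t) = I_∞(1 − e^(−t/τ)) with t/τ = 0.313.
I = (2.345×10^-2)(1 − e^(−0.313)) = 6.297×10^-3 A.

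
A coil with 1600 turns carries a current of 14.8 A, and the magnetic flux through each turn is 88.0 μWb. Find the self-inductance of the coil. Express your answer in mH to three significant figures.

L ≈ 9.51 mH

Self-inductance is defined by L = NΦ_B/I (flux linkage over current).
L = (1600)(8.800×10^-5 Wb)/(14.8 A) = 9.514×10^-3 H.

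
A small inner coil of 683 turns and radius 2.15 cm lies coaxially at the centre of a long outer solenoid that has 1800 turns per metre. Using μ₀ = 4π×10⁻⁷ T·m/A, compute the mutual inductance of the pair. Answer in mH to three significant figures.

M ≈ 2.24 mH

The outer solenoid produces a uniform field B₁ = μ₀n₁I₁ across the inner coil,
so the flux linkage is N₂Φ = N₂B₁A₂ = μ₀n₁N₂A₂·I₁, giving M = μ₀n₁N₂A₂.
A₂ = πr² = π(2.150×10^-2 m)² = 1.452×10^-3 m².
M = (4π×10⁻⁷)(1800)(683)(1.452×10^-3) = 2.244×10^-3 H.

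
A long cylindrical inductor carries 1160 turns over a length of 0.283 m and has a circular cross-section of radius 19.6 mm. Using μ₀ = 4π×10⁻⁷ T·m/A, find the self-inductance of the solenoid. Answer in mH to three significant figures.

L ≈ 7.21 mH

A = πr² = π(1.960×10^-2 m)² = 1.207×10^-3 m².
For a long solenoid, L = μ₀N²A/ℓ.
L = (4π×10⁻⁷)(1160)²(1.207×10^-3)/(0.283 m) = 7.211×10^-3 H.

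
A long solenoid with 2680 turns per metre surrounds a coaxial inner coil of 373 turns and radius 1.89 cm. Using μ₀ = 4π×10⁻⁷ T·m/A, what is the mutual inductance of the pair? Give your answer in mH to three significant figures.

The outer solenoid produces a uniform field B₁ = μ₀n₁I₁ across the inner coil,
so the flux linkage is N₂Φ = N₂B₁A₂ = μ₀n₁N₂A₂·I₁, giving M = μ₀n₁N₂A₂.
A₂ = πr² = π(1.890×10^-2 m)² = 1.122×10^-3 m².
M = (4π×10⁻⁷)(2680)(373)(1.122×10^-3) = 1.410×10^-3 H.

M ≈ 1.41 mH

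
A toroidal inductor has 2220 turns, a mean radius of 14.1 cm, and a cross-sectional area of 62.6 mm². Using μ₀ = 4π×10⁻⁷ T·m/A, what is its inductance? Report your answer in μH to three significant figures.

For a thin toroid, L = μ₀N²A/(2πR).
L = (4π×10⁻⁷)(2220)²(6.260×10^-5) / (2π×0.141 m) = 4.376×10^-4 H.

L ≈ 438 μH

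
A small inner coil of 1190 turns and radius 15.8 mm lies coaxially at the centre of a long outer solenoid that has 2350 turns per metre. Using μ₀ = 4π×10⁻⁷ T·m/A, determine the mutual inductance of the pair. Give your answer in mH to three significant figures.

The outer solenoid produces a uniform field B₁ = μ₀n₁I₁ across the inner coil,
so the flux linkage is N₂Φ = N₂B₁A₂ = μ₀n₁N₂A₂·I₁, giving M = μ₀n₁N₂A₂.
A₂ = πr² = π(1.580×10^-2 m)² = 7.843×10^-4 m².
M = (4π×10⁻⁷)(2350)(1190)(7.843×10^-4) = 2.756×10^-3 H.

M ≈ 2.76 mH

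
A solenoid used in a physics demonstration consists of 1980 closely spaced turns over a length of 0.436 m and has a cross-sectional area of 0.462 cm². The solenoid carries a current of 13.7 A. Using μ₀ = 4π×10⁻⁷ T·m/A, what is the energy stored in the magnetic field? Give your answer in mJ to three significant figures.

A = 0.462 cm² = 4.620×10^-5 m².
L = μ₀N²A/ℓ = (4π×10⁻⁷)(1980)²(4.620×10^-5)/(0.436) = 5.220×10^-4 H.
U = ½LI² = ½(5.220×10^-4)(13.7)² = 4.899×10^-2 J.

U ≈ 49.0 mJ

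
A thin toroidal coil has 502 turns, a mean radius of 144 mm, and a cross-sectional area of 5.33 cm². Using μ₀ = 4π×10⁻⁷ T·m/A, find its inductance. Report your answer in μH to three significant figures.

L ≈ 187 μH

For a thin toroid, L = μ₀N²A/(2πR).
L = (4π×10⁻⁷)(502)²(5.330×10^-4) / (2π×0.144 m) = 1.866×10^-4 H.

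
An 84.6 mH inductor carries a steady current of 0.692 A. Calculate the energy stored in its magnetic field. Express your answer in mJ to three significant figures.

U ≈ 20.3 mJ

Stored magnetic energy: U = ½LI².
U = ½(8.460×10^-2 H)(0.692 A)² = 2.026×10^-2 J.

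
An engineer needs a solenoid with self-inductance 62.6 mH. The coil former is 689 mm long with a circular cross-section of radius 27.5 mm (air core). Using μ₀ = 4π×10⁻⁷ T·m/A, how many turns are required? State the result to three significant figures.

A = πr² = π(2.750×10^-2 m)² = 2.376×10^-3 m².
From L = μ₀N²A/ℓ, N = √(Lℓ / (μ₀A)).
N = √[(6.260×10^-2)(0.689) / ((4π×10⁻⁷)×2.376×10^-3)] = √(1.4447×10^7) ≈ 3800.9.

N ≈ 3800 turns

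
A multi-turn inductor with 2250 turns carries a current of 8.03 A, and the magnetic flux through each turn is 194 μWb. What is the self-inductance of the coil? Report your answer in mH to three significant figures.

L ≈ 54.4 mH

Self-inductance is defined by L = NΦ_B/I (flux linkage over current).
L = (2250)(1.940×10^-4 Wb)/(8.03 A) = 5.436×10^-2 H.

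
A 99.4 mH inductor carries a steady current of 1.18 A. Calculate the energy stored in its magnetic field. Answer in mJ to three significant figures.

Stored magnetic energy: U = ½LI².
U = ½(9.940×10^-2 H)(1.18 A)² = 6.920×10^-2 J.

U ≈ 69.2 mJ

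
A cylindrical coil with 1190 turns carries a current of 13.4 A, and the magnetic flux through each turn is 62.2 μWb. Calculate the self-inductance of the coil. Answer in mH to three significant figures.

L ≈ 5.52 mH

Self-inductance is defined by L = NΦ_B/I (flux linkage over current).
L = (1190)(6.220×10^-5 Wb)/(13.4 A) = 5.524×10^-3 H.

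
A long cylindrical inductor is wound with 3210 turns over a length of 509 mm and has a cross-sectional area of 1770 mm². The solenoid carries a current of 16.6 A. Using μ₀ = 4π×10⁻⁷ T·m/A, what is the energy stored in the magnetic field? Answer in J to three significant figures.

U ≈ 6.20 J

A = 1770 mm² = 1.770×10^-3 m².
L = μ₀N²A/ℓ = (4π×10⁻⁷)(3210)²(1.770×10^-3)/(0.509) = 4.503×10^-2 H.
U = ½LI² = ½(4.503×10^-2)(16.6)² = 6.204 J.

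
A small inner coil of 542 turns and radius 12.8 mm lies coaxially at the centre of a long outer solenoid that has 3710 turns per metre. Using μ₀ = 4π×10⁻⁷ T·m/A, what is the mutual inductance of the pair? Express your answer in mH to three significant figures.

The outer solenoid produces a uniform field B₁ = μ₀n₁I₁ across the inner coil,
so the flux linkage is N₂Φ = N₂B₁A₂ = μ₀n₁N₂A₂·I₁, giving M = μ₀n₁N₂A₂.
A₂ = πr² = π(1.280×10^-2 m)² = 5.147×10^-4 m².
M = (4π×10⁻⁷)(3710)(542)(5.147×10^-4) = 1.301×10^-3 H.

M ≈ 1.30 mH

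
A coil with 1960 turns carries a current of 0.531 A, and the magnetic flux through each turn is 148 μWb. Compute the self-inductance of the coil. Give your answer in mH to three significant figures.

L ≈ 546 mH

Self-inductance is defined by L = NΦ_B/I (flux linkage over current).
L = (1960)(1.480×10^-4 Wb)/(0.531 A) = 0.5463 H.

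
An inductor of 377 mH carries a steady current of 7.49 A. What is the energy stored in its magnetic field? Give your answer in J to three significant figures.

Stored magnetic energy: U = ½LI².
U = ½(0.377 H)(7.49 A)² = 10.57 J.

U ≈ 10.6 J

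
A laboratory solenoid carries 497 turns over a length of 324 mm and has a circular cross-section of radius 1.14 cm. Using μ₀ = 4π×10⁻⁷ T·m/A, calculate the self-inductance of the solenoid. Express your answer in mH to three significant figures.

A = πr² = π(1.140×10^-2 m)² = 4.083×10^-4 m².
For a long solenoid, L = μ₀N²A/ℓ.
L = (4π×10⁻⁷)(497)²(4.083×10^-4)/(0.324 m) = 3.911×10^-4 H.

L ≈ 0.391 mH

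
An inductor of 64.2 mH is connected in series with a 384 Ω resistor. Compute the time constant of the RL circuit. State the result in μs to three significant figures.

τ ≈ 167 μs

τ = L/R = (6.420×10^-2 H)/(384 Ω) = 1.672×10^-4 s.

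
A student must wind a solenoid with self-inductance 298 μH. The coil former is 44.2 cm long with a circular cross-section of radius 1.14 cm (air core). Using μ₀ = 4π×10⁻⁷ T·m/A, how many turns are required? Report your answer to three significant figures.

N ≈ 507 turns

A = πr² = π(1.140×10^-2 m)² = 4.083×10^-4 m².
From L = μ₀N²A/ℓ, N = √(Lℓ / (μ₀A)).
N = √[(2.980×10^-4)(0.442) / ((4π×10⁻⁷)×4.083×10^-4)] = √(2.567×10^5) ≈ 506.7.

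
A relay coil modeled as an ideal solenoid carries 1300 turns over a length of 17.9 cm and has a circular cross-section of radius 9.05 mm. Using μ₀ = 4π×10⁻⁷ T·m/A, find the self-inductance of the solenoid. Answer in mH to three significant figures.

A = πr² = π(9.050×10^-3 m)² = 2.573×10^-4 m².
For a long solenoid, L = μ₀N²A/ℓ.
L = (4π×10⁻⁷)(1300)²(2.573×10^-4)/(0.179 m) = 3.053×10^-3 H.

L ≈ 3.05 mH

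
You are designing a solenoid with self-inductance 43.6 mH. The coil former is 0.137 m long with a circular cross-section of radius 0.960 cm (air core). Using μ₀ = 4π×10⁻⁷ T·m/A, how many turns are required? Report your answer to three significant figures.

N ≈ 4050 turns

A = πr² = π(9.600×10^-3 m)² = 2.895×10^-4 m².
From L = μ₀N²A/ℓ, N = √(Lℓ / (μ₀A)).
N = √[(4.360×10^-2)(0.137) / ((4π×10⁻⁷)×2.895×10^-4)] = √(1.642×10^7) ≈ 4051.8.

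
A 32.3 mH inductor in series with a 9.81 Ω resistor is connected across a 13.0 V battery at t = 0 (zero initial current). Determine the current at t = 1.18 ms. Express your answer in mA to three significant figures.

I ≈ 399 mA

τ = L/R = 3.230×10^-2/9.81 = 3.293×10^-3 s; final current I_∞ = ε/R = 13.0/9.81 = 1.325 A.
I(t) = I_∞(1 − e^(−t/τ)) with t/τ = 0.358.
I = (1.325)(1 − e^(−0.358)) = 0.3991 A.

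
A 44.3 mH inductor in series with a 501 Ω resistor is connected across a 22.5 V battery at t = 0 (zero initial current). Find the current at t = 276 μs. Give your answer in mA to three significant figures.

τ = L/R = 4.430×10^-2/501 = 8.842×10^-5 s; final current I_∞ = ε/R = 22.5/501 = 4.491×10^-2 A.
I(t) = I_∞(1 − e^(−t/τ)) with t/τ = 3.121.
I = (4.491×10^-2)(1 − e^(−3.121)) = 4.293×10^-2 A.

I ≈ 42.9 mA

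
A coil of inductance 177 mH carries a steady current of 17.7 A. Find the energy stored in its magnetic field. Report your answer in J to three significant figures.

Stored magnetic energy: U = ½LI².
U = ½(0.177 H)(17.7 A)² = 27.73 J.

U ≈ 27.7 J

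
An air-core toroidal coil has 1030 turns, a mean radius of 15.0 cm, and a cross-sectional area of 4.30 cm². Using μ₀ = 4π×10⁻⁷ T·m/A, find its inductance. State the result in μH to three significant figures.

For a thin toroid, L = μ₀N²A/(2πR).
L = (4π×10⁻⁷)(1030)²(4.300×10^-4) / (2π×0.15 m) = 6.082×10^-4 H.

L ≈ 608 μH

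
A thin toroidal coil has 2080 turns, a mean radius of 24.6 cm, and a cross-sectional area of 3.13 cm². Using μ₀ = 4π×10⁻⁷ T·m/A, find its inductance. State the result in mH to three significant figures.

For a thin toroid, L = μ₀N²A/(2πR).
L = (4π×10⁻⁷)(2080)²(3.130×10^-4) / (2π×0.246 m) = 1.101×10^-3 H.

L ≈ 1.10 mH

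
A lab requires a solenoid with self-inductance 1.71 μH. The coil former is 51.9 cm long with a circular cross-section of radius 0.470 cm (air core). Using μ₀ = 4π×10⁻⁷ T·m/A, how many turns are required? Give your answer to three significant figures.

A = πr² = π(4.700×10^-3 m)² = 6.940×10^-5 m².
From L = μ₀N²A/ℓ, N = √(Lℓ / (μ₀A)).
N = √[(1.710×10^-6)(0.519) / ((4π×10⁻⁷)×6.940×10^-5)] = √(1.018×10^4) ≈ 100.9.

N ≈ 101 turns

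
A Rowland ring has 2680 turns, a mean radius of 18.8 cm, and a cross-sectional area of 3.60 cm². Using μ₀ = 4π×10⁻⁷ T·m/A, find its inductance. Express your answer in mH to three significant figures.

L ≈ 2.75 mH

For a thin toroid, L = μ₀N²A/(2πR).
L = (4π×10⁻⁷)(2680)²(3.600×10^-4) / (2π×0.188 m) = 2.751×10^-3 H.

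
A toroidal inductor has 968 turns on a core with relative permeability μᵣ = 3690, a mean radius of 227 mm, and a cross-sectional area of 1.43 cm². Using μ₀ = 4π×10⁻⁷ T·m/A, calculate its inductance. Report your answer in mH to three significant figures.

L ≈ 436 mH

For a thin toroid, L = μ₀μᵣN²A/(2πR).
L = (4π×10⁻⁷)(3690)(968)²(1.430×10^-4) / (2π×0.227 m) = 0.4356 H.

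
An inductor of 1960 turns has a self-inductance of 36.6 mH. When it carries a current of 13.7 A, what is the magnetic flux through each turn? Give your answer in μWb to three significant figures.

From L = NΦ_B/I, the flux per turn is Φ_B = LI/N.
Φ_B = (3.660×10^-2 H)(13.7 A)/1960 = 2.558×10^-4 Wb.

Φ_B ≈ 256 μWb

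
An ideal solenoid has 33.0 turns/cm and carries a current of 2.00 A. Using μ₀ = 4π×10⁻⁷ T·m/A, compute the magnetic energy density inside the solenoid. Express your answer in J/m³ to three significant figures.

u ≈ 27.4 J/m³

B = μ₀nI = (4π×10⁻⁷)(3.300×10^3)(2.00) = 8.294×10^-3 T.
u = B²/(2μ₀) = (8.294×10^-3)²/(2×4π×10⁻⁷) = 27.37 J/m³.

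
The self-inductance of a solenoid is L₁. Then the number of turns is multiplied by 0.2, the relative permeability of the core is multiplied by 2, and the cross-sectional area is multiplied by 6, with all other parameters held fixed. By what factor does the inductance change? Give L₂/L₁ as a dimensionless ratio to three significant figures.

L₂/L₁ = 0.480

For a solenoid, L ∝ μᵣN²A/ℓ.
L₂/L₁ = (0.2)^2 × (2) × (6) = 0.480.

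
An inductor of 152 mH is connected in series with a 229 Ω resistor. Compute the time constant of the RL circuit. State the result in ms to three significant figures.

τ ≈ 0.664 ms

τ = L/R = (0.152 H)/(229 Ω) = 6.638×10^-4 s.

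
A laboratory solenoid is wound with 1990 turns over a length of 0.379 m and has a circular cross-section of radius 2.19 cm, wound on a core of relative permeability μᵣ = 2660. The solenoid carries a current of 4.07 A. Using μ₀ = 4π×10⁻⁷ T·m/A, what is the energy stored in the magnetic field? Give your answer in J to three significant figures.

U ≈ 436 J

A = πr² = π(2.190×10^-2 m)² = 1.507×10^-3 m².
L = μ₀μᵣN²A/ℓ = (4π×10⁻⁷)(2660)(1990)²(1.507×10^-3)/(0.379) = 52.63 H.
U = ½LI² = ½(52.63)(4.07)² = 435.9 J.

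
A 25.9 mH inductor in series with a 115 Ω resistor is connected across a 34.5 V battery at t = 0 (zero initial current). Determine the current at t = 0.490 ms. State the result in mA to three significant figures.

I ≈ 266 mA

τ = L/R = 2.590×10^-2/115 = 2.252×10^-4 s; final current I_∞ = ε/R = 34.5/115 = 0.3 A.
I(t) = I_∞(1 − e^(−t/τ)) with t/τ = 2.176.
I = (0.3)(1 − e^(−2.176)) = 0.2659 A.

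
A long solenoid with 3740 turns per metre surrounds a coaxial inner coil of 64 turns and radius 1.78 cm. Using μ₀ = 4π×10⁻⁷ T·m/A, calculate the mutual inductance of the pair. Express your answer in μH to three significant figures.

M ≈ 299 μH

The outer solenoid produces a uniform field B₁ = μ₀n₁I₁ across the inner coil,
so the flux linkage is N₂Φ = N₂B₁A₂ = μ₀n₁N₂A₂·I₁, giving M = μ₀n₁N₂A₂.
A₂ = πr² = π(1.780×10^-2 m)² = 9.954×10^-4 m².
M = (4π×10⁻⁷)(3740)(64)(9.954×10^-4) = 2.994×10^-4 H.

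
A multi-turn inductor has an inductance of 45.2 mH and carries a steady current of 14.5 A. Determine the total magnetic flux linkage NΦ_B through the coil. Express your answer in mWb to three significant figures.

NΦ_B ≈ 655 mWb

From L = NΦ_B/I, the flux linkage is NΦ_B = LI.
NΦ_B = (4.520×10^-2 H)(14.5 A) = 0.6554 Wb.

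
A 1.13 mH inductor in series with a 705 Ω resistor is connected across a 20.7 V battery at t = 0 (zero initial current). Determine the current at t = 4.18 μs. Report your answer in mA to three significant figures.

I ≈ 27.2 mA

τ = L/R = 1.130×10^-3/705 = 1.603×10^-6 s; final current I_∞ = ε/R = 20.7/705 = 2.936×10^-2 A.
I(t) = I_∞(1 − e^(−t/τ)) with t/τ = 2.608.
I = (2.936×10^-2)(1 − e^(−2.608)) = 2.720×10^-2 A.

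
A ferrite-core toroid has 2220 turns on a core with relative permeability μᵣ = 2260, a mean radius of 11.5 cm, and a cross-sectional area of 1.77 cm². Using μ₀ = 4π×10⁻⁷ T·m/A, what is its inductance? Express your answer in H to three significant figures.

L ≈ 3.43 H

For a thin toroid, L = μ₀μᵣN²A/(2πR).
L = (4π×10⁻⁷)(2260)(2220)²(1.770×10^-4) / (2π×0.115 m) = 3.429 H.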